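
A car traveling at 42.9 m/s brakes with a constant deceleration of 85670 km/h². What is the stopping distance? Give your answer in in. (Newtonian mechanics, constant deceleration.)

a = 85670 km/h² × 7.716049382716049e-05 = 6.61034 m/s²
d = v₀² / (2a) = 42.9² / (2 × 6.61034) = 1840.41 / 13.2207 = 139.207 m
d = 139.207 m / 0.0254 = 5481 in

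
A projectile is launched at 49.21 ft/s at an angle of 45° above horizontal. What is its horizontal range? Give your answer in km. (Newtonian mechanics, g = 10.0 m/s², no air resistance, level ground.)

v₀ = 49.21 ft/s × 0.3048 = 14.9992 m/s
R = v₀² × sin(2θ) / g = 14.9992² × sin(2 × 45°) / 10.0 = 224.976 × 1.0 / 10.0 = 22.4976 m
R = 22.4976 m / 1000.0 = 0.0225 km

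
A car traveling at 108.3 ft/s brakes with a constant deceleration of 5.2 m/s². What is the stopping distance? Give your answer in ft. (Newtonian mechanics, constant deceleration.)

v₀ = 108.3 ft/s × 0.3048 = 33.0098 m/s
d = v₀² / (2a) = 33.0098² / (2 × 5.2) = 1089.65 / 10.4 = 104.774 m
d = 104.774 m / 0.3048 = 343.7 ft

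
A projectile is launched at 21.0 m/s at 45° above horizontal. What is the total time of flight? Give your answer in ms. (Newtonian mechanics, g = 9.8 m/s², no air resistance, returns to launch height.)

T = 2 × v₀ × sin(θ) / g = 2 × 21.0 × sin(45°) / 9.8 = 2 × 21.0 × 0.707107 / 9.8 = 3.03046 s
T = 3.03046 s / 0.001 = 3030 ms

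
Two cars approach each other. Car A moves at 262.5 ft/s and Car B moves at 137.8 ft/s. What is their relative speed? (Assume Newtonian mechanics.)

v_rel = v_A + v_B = 262.5 + 137.8 = 400.3 ft/s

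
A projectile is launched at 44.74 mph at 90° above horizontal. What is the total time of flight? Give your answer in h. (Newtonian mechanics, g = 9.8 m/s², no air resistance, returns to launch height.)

v₀ = 44.74 mph × 0.44704 = 20.0006 m/s
T = 2 × v₀ × sin(θ) / g = 2 × 20.0006 × sin(90°) / 9.8 = 2 × 20.0006 × 1.0 / 9.8 = 4.08176 s
T = 4.08176 s / 3600.0 = 0.001134 h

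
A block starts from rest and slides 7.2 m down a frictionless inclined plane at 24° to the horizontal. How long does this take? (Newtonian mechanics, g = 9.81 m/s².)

a = g sin(θ) = 9.81 × sin(24°) = 3.9901 m/s²
t = √(2d/a) = √(2 × 7.2 / 3.9901) = 1.9 s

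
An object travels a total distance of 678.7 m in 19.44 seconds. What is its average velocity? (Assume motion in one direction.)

v_avg = Δd / Δt = 678.7 / 19.44 = 34.91 m/s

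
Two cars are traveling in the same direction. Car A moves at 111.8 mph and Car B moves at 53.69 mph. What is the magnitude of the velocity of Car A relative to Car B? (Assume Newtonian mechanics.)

v_rel = |v_A - v_B| = |111.8 - 53.69| = 58.11 mph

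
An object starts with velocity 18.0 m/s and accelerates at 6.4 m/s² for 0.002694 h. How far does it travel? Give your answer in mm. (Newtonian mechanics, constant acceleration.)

t = 0.002694 h × 3600.0 = 9.6984 s
d = v₀ × t + ½ × a × t² = 18.0 × 9.6984 + 0.5 × 6.4 × 9.6984² = 475.56 m
d = 475.56 m / 0.001 = 475600 mm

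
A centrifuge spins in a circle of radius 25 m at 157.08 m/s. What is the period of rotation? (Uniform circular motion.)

T = 2πr/v = 2π×25/157.08 = 1.0 s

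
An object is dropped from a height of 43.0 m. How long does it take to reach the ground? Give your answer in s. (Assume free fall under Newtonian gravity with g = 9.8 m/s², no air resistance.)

t = √(2h/g) = √(2 × 43.0 / 9.8) = 2.962 s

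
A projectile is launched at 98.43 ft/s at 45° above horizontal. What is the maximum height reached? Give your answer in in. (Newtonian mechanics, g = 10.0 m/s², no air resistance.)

v₀ = 98.43 ft/s × 0.3048 = 30.0015 m/s
H = v₀² × sin²(θ) / (2g) = 30.0015² × sin(45°)² / (2 × 10.0) = 900.09 × 0.5 / 20.0 = 22.5023 m
H = 22.5023 m / 0.0254 = 885.9 in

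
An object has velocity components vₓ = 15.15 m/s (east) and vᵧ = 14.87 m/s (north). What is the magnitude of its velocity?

|v| = √(vₓ² + vᵧ²) = √(15.15² + 14.87²) = √(450.6394) = 21.23 m/s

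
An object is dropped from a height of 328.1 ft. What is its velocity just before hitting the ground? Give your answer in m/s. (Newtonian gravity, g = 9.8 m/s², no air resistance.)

h = 328.1 ft × 0.3048 = 100.005 m
v = √(2gh) = √(2 × 9.8 × 100.005) = 44.27 m/s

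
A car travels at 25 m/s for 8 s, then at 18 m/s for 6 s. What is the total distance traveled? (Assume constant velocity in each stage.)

d₁ = v₁t₁ = 25 × 8 = 200 m
d₂ = v₂t₂ = 18 × 6 = 108 m
d_total = 200 + 108 = 308 m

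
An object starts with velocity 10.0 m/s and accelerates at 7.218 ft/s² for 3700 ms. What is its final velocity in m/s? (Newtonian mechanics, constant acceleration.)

a = 7.218 ft/s² × 0.3048 = 2.20005 m/s²
t = 3700 ms × 0.001 = 3.7 s
v = v₀ + a × t = 10.0 + 2.20005 × 3.7 = 18.14 m/s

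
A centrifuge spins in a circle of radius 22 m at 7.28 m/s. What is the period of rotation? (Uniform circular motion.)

T = 2πr/v = 2π×22/7.28 = 18.99 s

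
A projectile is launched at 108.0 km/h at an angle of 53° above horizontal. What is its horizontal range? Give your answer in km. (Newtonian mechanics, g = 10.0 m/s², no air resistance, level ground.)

v₀ = 108.0 km/h × 0.2777777777777778 = 30.0 m/s
R = v₀² × sin(2θ) / g = 30.0² × sin(2 × 53°) / 10.0 = 900.0 × 0.961262 / 10.0 = 86.5136 m
R = 86.5136 m / 1000.0 = 0.08651 km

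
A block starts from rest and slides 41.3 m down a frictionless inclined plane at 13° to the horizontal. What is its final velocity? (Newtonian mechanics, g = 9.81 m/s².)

a = g sin(θ) = 9.81 × sin(13°) = 2.2068 m/s²
v = √(2ad) = √(2 × 2.2068 × 41.3) = 13.5 m/s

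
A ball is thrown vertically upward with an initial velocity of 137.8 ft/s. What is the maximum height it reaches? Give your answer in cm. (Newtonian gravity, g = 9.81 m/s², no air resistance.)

v₀ = 137.8 ft/s × 0.3048 = 42.0014 m/s
h_max = v₀² / (2g) = 42.0014² / (2 × 9.81) = 1764.12 / 19.62 = 89.9144 m
h_max = 89.9144 m / 0.01 = 8991 cm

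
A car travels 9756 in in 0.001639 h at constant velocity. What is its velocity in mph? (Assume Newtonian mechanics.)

d = 9756 in × 0.0254 = 247.802 m
t = 0.001639 h × 3600.0 = 5.9004 s
v = d / t = 247.802 / 5.9004 = 41.9975 m/s
v = 41.9975 m/s / 0.44704 = 93.95 mph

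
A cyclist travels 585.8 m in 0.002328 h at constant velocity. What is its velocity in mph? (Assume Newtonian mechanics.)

t = 0.002328 h × 3600.0 = 8.3808 s
v = d / t = 585.8 / 8.3808 = 69.8979 m/s
v = 69.8979 m/s / 0.44704 = 156.4 mph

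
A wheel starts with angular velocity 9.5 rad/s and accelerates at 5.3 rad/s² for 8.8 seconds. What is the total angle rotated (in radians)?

θ = ω₀t + ½αt² = 9.5×8.8 + ½×5.3×8.8² = 288.82 rad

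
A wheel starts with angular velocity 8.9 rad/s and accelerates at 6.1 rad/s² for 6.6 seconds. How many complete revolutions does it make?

θ = ω₀t + ½αt² = 8.9×6.6 + ½×6.1×6.6² = 191.598 rad
Total revolutions = θ/(2π) = 191.598/(2π) = 30.49
Complete revolutions = ⌊30.49⌋ = 30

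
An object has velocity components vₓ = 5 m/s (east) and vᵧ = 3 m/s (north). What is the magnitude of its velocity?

|v| = √(vₓ² + vᵧ²) = √(5² + 3²) = √(34) = 5.83 m/s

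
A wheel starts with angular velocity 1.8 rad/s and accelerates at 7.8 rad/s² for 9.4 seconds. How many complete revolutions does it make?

θ = ω₀t + ½αt² = 1.8×9.4 + ½×7.8×9.4² = 361.524 rad
Total revolutions = θ/(2π) = 361.524/(2π) = 57.54
Complete revolutions = ⌊57.54⌋ = 57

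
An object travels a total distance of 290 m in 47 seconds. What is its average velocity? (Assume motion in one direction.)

v_avg = Δd / Δt = 290 / 47 = 6.17 m/s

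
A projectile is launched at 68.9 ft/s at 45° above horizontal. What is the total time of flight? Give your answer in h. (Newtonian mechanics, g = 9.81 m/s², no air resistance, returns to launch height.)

v₀ = 68.9 ft/s × 0.3048 = 21.0007 m/s
T = 2 × v₀ × sin(θ) / g = 2 × 21.0007 × sin(45°) / 9.81 = 2 × 21.0007 × 0.707107 / 9.81 = 3.02747 s
T = 3.02747 s / 3600.0 = 0.000841 h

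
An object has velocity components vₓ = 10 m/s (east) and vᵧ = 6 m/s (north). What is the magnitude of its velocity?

|v| = √(vₓ² + vᵧ²) = √(10² + 6²) = √(136) = 11.66 m/s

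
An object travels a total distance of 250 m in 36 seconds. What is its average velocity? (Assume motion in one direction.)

v_avg = Δd / Δt = 250 / 36 = 6.94 m/s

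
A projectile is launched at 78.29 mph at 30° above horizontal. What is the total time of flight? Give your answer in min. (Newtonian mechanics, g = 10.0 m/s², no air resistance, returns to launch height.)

v₀ = 78.29 mph × 0.44704 = 34.9988 m/s
T = 2 × v₀ × sin(θ) / g = 2 × 34.9988 × sin(30°) / 10.0 = 2 × 34.9988 × 0.5 / 10.0 = 3.49988 s
T = 3.49988 s / 60.0 = 0.05833 min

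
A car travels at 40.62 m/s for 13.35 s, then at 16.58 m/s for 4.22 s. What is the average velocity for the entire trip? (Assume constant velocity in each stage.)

d₁ = v₁t₁ = 40.62 × 13.35 = 542.277 m
d₂ = v₂t₂ = 16.58 × 4.22 = 69.9676 m
d_total = 612.2446 m, t_total = 17.57 s
v_avg = d_total/t_total = 612.2446/17.57 = 34.85 m/s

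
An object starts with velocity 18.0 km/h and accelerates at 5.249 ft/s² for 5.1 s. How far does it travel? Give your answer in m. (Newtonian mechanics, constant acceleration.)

v₀ = 18.0 km/h × 0.2777777777777778 = 5.0 m/s
a = 5.249 ft/s² × 0.3048 = 1.5999 m/s²
d = v₀ × t + ½ × a × t² = 5.0 × 5.1 + 0.5 × 1.5999 × 5.1² = 46.31 m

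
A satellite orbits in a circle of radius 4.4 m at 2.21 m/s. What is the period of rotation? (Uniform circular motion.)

T = 2πr/v = 2π×4.4/2.21 = 12.51 s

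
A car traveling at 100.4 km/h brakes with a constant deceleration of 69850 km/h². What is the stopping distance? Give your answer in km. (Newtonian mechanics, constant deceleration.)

v₀ = 100.4 km/h × 0.2777777777777778 = 27.8889 m/s
a = 69850 km/h² × 7.716049382716049e-05 = 5.38966 m/s²
d = v₀² / (2a) = 27.8889² / (2 × 5.38966) = 777.791 / 10.7793 = 72.156 m
d = 72.156 m / 1000.0 = 0.07216 km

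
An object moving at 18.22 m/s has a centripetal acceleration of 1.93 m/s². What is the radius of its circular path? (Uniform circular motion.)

r = v²/a_c = 18.22²/1.93 = 172.0 m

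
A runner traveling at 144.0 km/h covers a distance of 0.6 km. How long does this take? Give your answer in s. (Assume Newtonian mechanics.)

d = 0.6 km × 1000.0 = 600.0 m
v = 144.0 km/h × 0.2777777777777778 = 40.0 m/s
t = d / v = 600.0 / 40.0 = 15.0 s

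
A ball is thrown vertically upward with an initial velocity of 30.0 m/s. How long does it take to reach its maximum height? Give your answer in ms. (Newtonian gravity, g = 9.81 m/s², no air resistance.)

t_up = v₀ / g = 30.0 / 9.81 = 3.0581 s
t_up = 3.0581 s / 0.001 = 3058 ms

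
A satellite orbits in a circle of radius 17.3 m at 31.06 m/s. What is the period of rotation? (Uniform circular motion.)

T = 2πr/v = 2π×17.3/31.06 = 3.5 s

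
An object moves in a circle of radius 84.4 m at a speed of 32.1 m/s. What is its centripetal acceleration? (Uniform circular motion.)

a_c = v²/r = 32.1²/84.4 = 1030.41/84.4 = 12.21 m/s²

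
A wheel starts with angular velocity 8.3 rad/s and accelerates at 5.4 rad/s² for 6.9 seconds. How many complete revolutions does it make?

θ = ω₀t + ½αt² = 8.3×6.9 + ½×5.4×6.9² = 185.817 rad
Total revolutions = θ/(2π) = 185.817/(2π) = 29.57
Complete revolutions = ⌊29.57⌋ = 29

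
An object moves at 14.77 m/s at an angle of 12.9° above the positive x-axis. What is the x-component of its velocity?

vₓ = v cos(θ) = 14.77 × cos(12.9°) = 14.4 m/s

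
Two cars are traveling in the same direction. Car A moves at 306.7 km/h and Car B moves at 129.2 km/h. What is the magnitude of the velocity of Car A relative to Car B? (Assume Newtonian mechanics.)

v_rel = |v_A - v_B| = |306.7 - 129.2| = 177.5 km/h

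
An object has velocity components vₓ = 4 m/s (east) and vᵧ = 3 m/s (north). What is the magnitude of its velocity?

|v| = √(vₓ² + vᵧ²) = √(4² + 3²) = √(25) = 5.0 m/s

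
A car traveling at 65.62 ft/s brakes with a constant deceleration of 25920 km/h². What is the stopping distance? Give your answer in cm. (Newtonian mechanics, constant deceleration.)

v₀ = 65.62 ft/s × 0.3048 = 20.001 m/s
a = 25920 km/h² × 7.716049382716049e-05 = 2.0 m/s²
d = v₀² / (2a) = 20.001² / (2 × 2.0) = 400.04 / 4.0 = 100.01 m
d = 100.01 m / 0.01 = 10000 cm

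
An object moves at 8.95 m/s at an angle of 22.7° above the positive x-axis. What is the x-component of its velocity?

vₓ = v cos(θ) = 8.95 × cos(22.7°) = 8.26 m/s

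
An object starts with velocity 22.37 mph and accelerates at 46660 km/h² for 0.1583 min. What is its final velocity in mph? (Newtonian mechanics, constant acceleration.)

v₀ = 22.37 mph × 0.44704 = 10.0003 m/s
a = 46660 km/h² × 7.716049382716049e-05 = 3.60031 m/s²
t = 0.1583 min × 60.0 = 9.498 s
v = v₀ + a × t = 10.0003 + 3.60031 × 9.498 = 44.196 m/s
v = 44.196 m/s / 0.44704 = 98.86 mph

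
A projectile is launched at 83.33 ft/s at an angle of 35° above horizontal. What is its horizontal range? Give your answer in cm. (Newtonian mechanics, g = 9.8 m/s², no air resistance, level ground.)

v₀ = 83.33 ft/s × 0.3048 = 25.399 m/s
R = v₀² × sin(2θ) / g = 25.399² × sin(2 × 35°) / 9.8 = 645.109 × 0.939693 / 9.8 = 61.8576 m
R = 61.8576 m / 0.01 = 6186 cm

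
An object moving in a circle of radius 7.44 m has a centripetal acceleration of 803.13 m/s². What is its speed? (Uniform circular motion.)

v = √(a_c × r) = √(803.13 × 7.44) = 77.3 m/s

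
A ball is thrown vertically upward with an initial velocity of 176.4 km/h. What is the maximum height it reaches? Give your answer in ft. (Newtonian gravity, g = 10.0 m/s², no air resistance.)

v₀ = 176.4 km/h × 0.2777777777777778 = 49.0 m/s
h_max = v₀² / (2g) = 49.0² / (2 × 10.0) = 2401.0 / 20.0 = 120.05 m
h_max = 120.05 m / 0.3048 = 393.9 ft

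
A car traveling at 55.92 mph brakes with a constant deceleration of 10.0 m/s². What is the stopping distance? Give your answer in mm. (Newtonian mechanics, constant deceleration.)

v₀ = 55.92 mph × 0.44704 = 24.9985 m/s
d = v₀² / (2a) = 24.9985² / (2 × 10.0) = 624.925 / 20.0 = 31.2462 m
d = 31.2462 m / 0.001 = 31250 mm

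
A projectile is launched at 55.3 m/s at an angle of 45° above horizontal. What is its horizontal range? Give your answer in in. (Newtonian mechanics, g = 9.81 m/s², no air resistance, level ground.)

R = v₀² × sin(2θ) / g = 55.3² × sin(2 × 45°) / 9.81 = 3058.09 × 1.0 / 9.81 = 311.732 m
R = 311.732 m / 0.0254 = 12270 in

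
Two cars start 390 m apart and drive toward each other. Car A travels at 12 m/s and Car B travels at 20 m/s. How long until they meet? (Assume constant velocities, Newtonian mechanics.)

Combined speed: v_combined = 12 + 20 = 32 m/s
Time to meet: t = d/v_combined = 390/32 = 12.19 s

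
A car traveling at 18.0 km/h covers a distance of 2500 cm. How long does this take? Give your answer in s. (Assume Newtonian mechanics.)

d = 2500 cm × 0.01 = 25.0 m
v = 18.0 km/h × 0.2777777777777778 = 5.0 m/s
t = d / v = 25.0 / 5.0 = 5.0 s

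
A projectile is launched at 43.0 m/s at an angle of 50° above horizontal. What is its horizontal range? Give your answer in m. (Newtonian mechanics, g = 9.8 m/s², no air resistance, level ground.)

R = v₀² × sin(2θ) / g = 43.0² × sin(2 × 50°) / 9.8 = 1849.0 × 0.984808 / 9.8 = 185.8 m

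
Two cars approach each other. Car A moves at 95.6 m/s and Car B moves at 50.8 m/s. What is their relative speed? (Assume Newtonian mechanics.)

v_rel = v_A + v_B = 95.6 + 50.8 = 146.4 m/s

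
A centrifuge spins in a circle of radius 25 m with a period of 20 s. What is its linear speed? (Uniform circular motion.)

v = 2πr/T = 2π×25/20 = 7.85 m/s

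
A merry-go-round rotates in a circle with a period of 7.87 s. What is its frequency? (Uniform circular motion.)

f = 1/T = 1/7.87 = 0.1271 Hz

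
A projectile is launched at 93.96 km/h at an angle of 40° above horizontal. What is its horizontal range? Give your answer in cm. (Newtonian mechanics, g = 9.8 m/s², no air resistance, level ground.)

v₀ = 93.96 km/h × 0.2777777777777778 = 26.1 m/s
R = v₀² × sin(2θ) / g = 26.1² × sin(2 × 40°) / 9.8 = 681.21 × 0.984808 / 9.8 = 68.4552 m
R = 68.4552 m / 0.01 = 6846 cm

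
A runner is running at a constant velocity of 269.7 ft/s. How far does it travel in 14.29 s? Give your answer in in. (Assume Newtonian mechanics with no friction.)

v = 269.7 ft/s × 0.3048 = 82.2046 m/s
d = v × t = 82.2046 × 14.29 = 1174.7 m
d = 1174.7 m / 0.0254 = 46250 in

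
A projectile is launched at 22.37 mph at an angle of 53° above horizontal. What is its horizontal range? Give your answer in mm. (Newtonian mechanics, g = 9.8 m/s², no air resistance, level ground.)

v₀ = 22.37 mph × 0.44704 = 10.0003 m/s
R = v₀² × sin(2θ) / g = 10.0003² × sin(2 × 53°) / 9.8 = 100.006 × 0.961262 / 9.8 = 9.80938 m
R = 9.80938 m / 0.001 = 9809 mm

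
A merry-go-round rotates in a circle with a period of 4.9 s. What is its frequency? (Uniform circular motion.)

f = 1/T = 1/4.9 = 0.2041 Hz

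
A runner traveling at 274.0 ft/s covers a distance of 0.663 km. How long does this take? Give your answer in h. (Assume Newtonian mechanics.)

d = 0.663 km × 1000.0 = 663.0 m
v = 274.0 ft/s × 0.3048 = 83.5152 m/s
t = d / v = 663.0 / 83.5152 = 7.93867 s
t = 7.93867 s / 3600.0 = 0.002205 h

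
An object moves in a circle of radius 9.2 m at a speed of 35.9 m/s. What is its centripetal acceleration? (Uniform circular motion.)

a_c = v²/r = 35.9²/9.2 = 1288.81/9.2 = 140.09 m/s²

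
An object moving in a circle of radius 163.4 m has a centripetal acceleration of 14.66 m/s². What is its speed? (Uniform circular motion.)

v = √(a_c × r) = √(14.66 × 163.4) = 48.94 m/s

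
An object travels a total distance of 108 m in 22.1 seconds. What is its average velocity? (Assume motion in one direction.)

v_avg = Δd / Δt = 108 / 22.1 = 4.89 m/s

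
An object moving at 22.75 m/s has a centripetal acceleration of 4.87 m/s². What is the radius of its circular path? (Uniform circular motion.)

r = v²/a_c = 22.75²/4.87 = 106.28 m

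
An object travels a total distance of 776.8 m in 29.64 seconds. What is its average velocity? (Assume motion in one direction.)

v_avg = Δd / Δt = 776.8 / 29.64 = 26.21 m/s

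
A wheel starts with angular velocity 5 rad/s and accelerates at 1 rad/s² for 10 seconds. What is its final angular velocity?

ω = ω₀ + αt = 5 + 1 × 10 = 15 rad/s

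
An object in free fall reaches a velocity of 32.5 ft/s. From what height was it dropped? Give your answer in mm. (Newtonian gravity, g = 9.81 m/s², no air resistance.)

v = 32.5 ft/s × 0.3048 = 9.906 m/s
h = v² / (2g) = 9.906² / (2 × 9.81) = 5.00147 m
h = 5.00147 m / 0.001 = 5001 mm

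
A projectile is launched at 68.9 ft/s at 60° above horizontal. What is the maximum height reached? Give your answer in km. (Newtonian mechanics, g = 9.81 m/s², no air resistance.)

v₀ = 68.9 ft/s × 0.3048 = 21.0007 m/s
H = v₀² × sin²(θ) / (2g) = 21.0007² × sin(60°)² / (2 × 9.81) = 441.029 × 0.75 / 19.62 = 16.8589 m
H = 16.8589 m / 1000.0 = 0.01686 km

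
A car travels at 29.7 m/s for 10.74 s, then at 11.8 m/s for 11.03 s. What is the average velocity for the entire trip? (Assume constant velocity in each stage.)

d₁ = v₁t₁ = 29.7 × 10.74 = 318.978 m
d₂ = v₂t₂ = 11.8 × 11.03 = 130.154 m
d_total = 449.132 m, t_total = 21.77 s
v_avg = d_total/t_total = 449.132/21.77 = 20.63 m/s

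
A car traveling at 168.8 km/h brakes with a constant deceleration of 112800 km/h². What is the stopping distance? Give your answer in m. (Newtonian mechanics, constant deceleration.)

v₀ = 168.8 km/h × 0.2777777777777778 = 46.8889 m/s
a = 112800 km/h² × 7.716049382716049e-05 = 8.7037 m/s²
d = v₀² / (2a) = 46.8889² / (2 × 8.7037) = 2198.57 / 17.4074 = 126.3 m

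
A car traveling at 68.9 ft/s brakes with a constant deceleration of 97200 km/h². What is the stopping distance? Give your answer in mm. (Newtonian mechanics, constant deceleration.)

v₀ = 68.9 ft/s × 0.3048 = 21.0007 m/s
a = 97200 km/h² × 7.716049382716049e-05 = 7.5 m/s²
d = v₀² / (2a) = 21.0007² / (2 × 7.5) = 441.029 / 15.0 = 29.4019 m
d = 29.4019 m / 0.001 = 29400 mm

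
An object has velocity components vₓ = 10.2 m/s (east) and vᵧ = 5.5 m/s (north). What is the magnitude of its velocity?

|v| = √(vₓ² + vᵧ²) = √(10.2² + 5.5²) = √(134.29) = 11.59 m/s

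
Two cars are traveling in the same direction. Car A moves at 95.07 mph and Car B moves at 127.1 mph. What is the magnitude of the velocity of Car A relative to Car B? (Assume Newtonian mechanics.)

v_rel = |v_A - v_B| = |95.07 - 127.1| = 32.03 mph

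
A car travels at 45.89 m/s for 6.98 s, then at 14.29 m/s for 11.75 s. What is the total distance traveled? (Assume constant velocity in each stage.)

d₁ = v₁t₁ = 45.89 × 6.98 = 320.3122 m
d₂ = v₂t₂ = 14.29 × 11.75 = 167.9075 m
d_total = 320.3122 + 167.9075 = 488.22 m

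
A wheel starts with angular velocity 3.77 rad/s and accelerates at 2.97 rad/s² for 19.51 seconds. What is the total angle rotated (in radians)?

θ = ω₀t + ½αt² = 3.77×19.51 + ½×2.97×19.51² = 638.8 rad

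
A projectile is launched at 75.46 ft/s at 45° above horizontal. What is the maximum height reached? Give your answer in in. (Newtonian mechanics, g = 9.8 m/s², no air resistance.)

v₀ = 75.46 ft/s × 0.3048 = 23.0002 m/s
H = v₀² × sin²(θ) / (2g) = 23.0002² × sin(45°)² / (2 × 9.8) = 529.009 × 0.5 / 19.6 = 13.4951 m
H = 13.4951 m / 0.0254 = 531.3 in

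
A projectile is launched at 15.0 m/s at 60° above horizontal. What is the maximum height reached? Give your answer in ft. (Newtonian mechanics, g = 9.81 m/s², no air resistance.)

H = v₀² × sin²(θ) / (2g) = 15.0² × sin(60°)² / (2 × 9.81) = 225.0 × 0.75 / 19.62 = 8.60092 m
H = 8.60092 m / 0.3048 = 28.22 ft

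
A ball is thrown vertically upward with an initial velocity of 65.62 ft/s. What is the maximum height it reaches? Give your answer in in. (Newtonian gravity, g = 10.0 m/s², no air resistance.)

v₀ = 65.62 ft/s × 0.3048 = 20.001 m/s
h_max = v₀² / (2g) = 20.001² / (2 × 10.0) = 400.04 / 20.0 = 20.002 m
h_max = 20.002 m / 0.0254 = 787.5 in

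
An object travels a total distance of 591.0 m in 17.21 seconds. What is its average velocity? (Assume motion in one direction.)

v_avg = Δd / Δt = 591.0 / 17.21 = 34.34 m/s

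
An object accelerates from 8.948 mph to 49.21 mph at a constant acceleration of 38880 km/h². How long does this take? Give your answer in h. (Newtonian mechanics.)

v₀ = 8.948 mph × 0.44704 = 4.00011 m/s
v = 49.21 mph × 0.44704 = 21.9988 m/s
a = 38880 km/h² × 7.716049382716049e-05 = 3.0 m/s²
t = (v - v₀) / a = (21.9988 - 4.00011) / 3.0 = 5.99956 s
t = 5.99956 s / 3600.0 = 0.001667 h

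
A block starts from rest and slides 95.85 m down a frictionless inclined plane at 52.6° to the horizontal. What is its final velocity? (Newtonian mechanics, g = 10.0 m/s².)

a = g sin(θ) = 10.0 × sin(52.6°) = 7.9441 m/s²
v = √(2ad) = √(2 × 7.9441 × 95.85) = 39.02 m/s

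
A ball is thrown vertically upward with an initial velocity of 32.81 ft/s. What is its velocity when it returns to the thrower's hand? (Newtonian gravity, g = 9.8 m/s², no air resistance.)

By conservation of energy (no air resistance), the ball returns to the throw height with the same speed as launch, but directed downward.
|v_ground| = v₀ = 32.81 ft/s
v_ground = 32.81 ft/s (downward)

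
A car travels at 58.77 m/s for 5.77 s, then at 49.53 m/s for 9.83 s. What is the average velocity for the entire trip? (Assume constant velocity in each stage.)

d₁ = v₁t₁ = 58.77 × 5.77 = 339.1029 m
d₂ = v₂t₂ = 49.53 × 9.83 = 486.8799 m
d_total = 825.9828 m, t_total = 15.6 s
v_avg = d_total/t_total = 825.9828/15.6 = 52.95 m/s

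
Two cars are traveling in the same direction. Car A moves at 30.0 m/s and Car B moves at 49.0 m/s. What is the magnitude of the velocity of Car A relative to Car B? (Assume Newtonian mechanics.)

v_rel = |v_A - v_B| = |30.0 - 49.0| = 19.0 m/s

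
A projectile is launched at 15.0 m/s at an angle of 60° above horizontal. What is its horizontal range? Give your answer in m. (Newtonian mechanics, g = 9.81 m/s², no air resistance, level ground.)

R = v₀² × sin(2θ) / g = 15.0² × sin(2 × 60°) / 9.81 = 225.0 × 0.866025 / 9.81 = 19.86 m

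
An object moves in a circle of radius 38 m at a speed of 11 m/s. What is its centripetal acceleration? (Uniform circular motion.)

a_c = v²/r = 11²/38 = 121/38 = 3.18 m/s²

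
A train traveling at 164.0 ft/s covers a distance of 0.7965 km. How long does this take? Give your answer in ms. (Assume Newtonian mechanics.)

d = 0.7965 km × 1000.0 = 796.5 m
v = 164.0 ft/s × 0.3048 = 49.9872 m/s
t = d / v = 796.5 / 49.9872 = 15.9341 s
t = 15.9341 s / 0.001 = 15930 ms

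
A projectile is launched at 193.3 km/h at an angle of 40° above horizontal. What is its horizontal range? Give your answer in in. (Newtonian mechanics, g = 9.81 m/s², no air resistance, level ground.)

v₀ = 193.3 km/h × 0.2777777777777778 = 53.6944 m/s
R = v₀² × sin(2θ) / g = 53.6944² × sin(2 × 40°) / 9.81 = 2883.09 × 0.984808 / 9.81 = 289.428 m
R = 289.428 m / 0.0254 = 11390 in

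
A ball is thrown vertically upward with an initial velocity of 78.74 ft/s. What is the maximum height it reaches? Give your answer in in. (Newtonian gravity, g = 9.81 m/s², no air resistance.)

v₀ = 78.74 ft/s × 0.3048 = 24.0 m/s
h_max = v₀² / (2g) = 24.0² / (2 × 9.81) = 576.0 / 19.62 = 29.3578 m
h_max = 29.3578 m / 0.0254 = 1156 in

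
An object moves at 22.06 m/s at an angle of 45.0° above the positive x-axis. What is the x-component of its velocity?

vₓ = v cos(θ) = 22.06 × cos(45.0°) = 15.6 m/s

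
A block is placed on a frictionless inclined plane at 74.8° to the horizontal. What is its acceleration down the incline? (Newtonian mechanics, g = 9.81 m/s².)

a = g sin(θ) = 9.81 × sin(74.8°) = 9.81 × 0.965 = 9.47 m/s²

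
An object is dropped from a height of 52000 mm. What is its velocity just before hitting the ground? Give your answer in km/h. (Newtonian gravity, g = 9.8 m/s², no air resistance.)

h = 52000 mm × 0.001 = 52.0 m
v = √(2gh) = √(2 × 9.8 × 52.0) = 31.9249 m/s
v = 31.9249 m/s / 0.2777777777777778 = 114.9 km/h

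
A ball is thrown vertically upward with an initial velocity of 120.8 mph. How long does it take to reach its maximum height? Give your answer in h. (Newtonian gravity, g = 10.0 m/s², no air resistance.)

v₀ = 120.8 mph × 0.44704 = 54.0024 m/s
t_up = v₀ / g = 54.0024 / 10.0 = 5.40024 s
t_up = 5.40024 s / 3600.0 = 0.0015 h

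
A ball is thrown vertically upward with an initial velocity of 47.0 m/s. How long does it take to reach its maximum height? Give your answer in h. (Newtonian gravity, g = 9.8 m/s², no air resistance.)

t_up = v₀ / g = 47.0 / 9.8 = 4.79592 s
t_up = 4.79592 s / 3600.0 = 0.001332 h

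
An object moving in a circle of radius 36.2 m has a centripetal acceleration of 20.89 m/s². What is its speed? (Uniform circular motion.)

v = √(a_c × r) = √(20.89 × 36.2) = 27.5 m/s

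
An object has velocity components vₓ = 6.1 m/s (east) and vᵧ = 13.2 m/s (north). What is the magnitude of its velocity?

|v| = √(vₓ² + vᵧ²) = √(6.1² + 13.2²) = √(211.45) = 14.54 m/s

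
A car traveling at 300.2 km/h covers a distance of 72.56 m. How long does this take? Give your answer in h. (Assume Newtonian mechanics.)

v = 300.2 km/h × 0.2777777777777778 = 83.3889 m/s
t = d / v = 72.56 / 83.3889 = 0.87014 s
t = 0.87014 s / 3600.0 = 0.0002417 h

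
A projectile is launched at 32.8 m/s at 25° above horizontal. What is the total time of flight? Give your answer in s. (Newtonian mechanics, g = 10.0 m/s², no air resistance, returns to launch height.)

T = 2 × v₀ × sin(θ) / g = 2 × 32.8 × sin(25°) / 10.0 = 2 × 32.8 × 0.422618 / 10.0 = 2.772 s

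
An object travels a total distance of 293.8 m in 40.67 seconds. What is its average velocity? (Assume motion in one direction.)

v_avg = Δd / Δt = 293.8 / 40.67 = 7.22 m/s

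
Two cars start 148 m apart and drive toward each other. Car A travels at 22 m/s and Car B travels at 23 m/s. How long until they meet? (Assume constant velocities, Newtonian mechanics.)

Combined speed: v_combined = 22 + 23 = 45 m/s
Time to meet: t = d/v_combined = 148/45 = 3.29 s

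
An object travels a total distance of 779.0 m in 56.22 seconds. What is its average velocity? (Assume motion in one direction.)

v_avg = Δd / Δt = 779.0 / 56.22 = 13.86 m/s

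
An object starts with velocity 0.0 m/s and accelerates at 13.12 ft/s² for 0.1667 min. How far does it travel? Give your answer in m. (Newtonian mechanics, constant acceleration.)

a = 13.12 ft/s² × 0.3048 = 3.99898 m/s²
t = 0.1667 min × 60.0 = 10.002 s
d = v₀ × t + ½ × a × t² = 0.0 × 10.002 + 0.5 × 3.99898 × 10.002² = 200.0 m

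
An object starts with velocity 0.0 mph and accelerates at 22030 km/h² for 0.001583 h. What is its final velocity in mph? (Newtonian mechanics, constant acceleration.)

v₀ = 0.0 mph × 0.44704 = 0.0 m/s
a = 22030 km/h² × 7.716049382716049e-05 = 1.69985 m/s²
t = 0.001583 h × 3600.0 = 5.6988 s
v = v₀ + a × t = 0.0 + 1.69985 × 5.6988 = 9.68711 m/s
v = 9.68711 m/s / 0.44704 = 21.67 mph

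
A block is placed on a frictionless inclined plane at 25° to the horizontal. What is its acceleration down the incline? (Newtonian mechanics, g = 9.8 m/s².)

a = g sin(θ) = 9.8 × sin(25°) = 9.8 × 0.4226 = 4.14 m/s²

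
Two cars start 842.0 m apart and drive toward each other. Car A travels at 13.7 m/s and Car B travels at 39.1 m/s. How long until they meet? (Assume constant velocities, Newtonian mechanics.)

Combined speed: v_combined = 13.7 + 39.1 = 52.8 m/s
Time to meet: t = d/v_combined = 842.0/52.8 = 15.95 s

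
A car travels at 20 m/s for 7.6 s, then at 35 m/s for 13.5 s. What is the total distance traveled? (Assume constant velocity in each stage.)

d₁ = v₁t₁ = 20 × 7.6 = 152.0 m
d₂ = v₂t₂ = 35 × 13.5 = 472.5 m
d_total = 152.0 + 472.5 = 624.5 m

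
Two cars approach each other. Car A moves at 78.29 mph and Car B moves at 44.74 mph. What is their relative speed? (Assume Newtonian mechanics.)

v_rel = v_A + v_B = 78.29 + 44.74 = 123.03 mph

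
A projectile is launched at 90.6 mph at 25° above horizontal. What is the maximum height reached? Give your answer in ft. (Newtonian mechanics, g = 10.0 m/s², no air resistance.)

v₀ = 90.6 mph × 0.44704 = 40.5018 m/s
H = v₀² × sin²(θ) / (2g) = 40.5018² × sin(25°)² / (2 × 10.0) = 1640.4 × 0.178606 / 20.0 = 14.6493 m
H = 14.6493 m / 0.3048 = 48.06 ft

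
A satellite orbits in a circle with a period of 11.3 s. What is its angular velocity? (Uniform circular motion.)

ω = 2π/T = 2π/11.3 = 0.556 rad/s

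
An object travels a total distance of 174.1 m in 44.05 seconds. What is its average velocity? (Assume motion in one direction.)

v_avg = Δd / Δt = 174.1 / 44.05 = 3.95 m/s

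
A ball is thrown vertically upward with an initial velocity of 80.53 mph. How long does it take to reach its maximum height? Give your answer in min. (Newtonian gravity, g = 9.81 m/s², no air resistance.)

v₀ = 80.53 mph × 0.44704 = 36.0001 m/s
t_up = v₀ / g = 36.0001 / 9.81 = 3.66973 s
t_up = 3.66973 s / 60.0 = 0.06116 min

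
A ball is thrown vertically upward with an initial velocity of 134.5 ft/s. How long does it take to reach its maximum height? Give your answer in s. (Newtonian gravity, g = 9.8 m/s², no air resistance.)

v₀ = 134.5 ft/s × 0.3048 = 40.9956 m/s
t_up = v₀ / g = 40.9956 / 9.8 = 4.183 s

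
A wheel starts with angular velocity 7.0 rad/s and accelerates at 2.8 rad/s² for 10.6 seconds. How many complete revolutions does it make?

θ = ω₀t + ½αt² = 7.0×10.6 + ½×2.8×10.6² = 231.504 rad
Total revolutions = θ/(2π) = 231.504/(2π) = 36.85
Complete revolutions = ⌊36.85⌋ = 36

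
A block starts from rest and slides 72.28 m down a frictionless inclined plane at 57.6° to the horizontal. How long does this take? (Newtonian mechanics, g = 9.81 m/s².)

a = g sin(θ) = 9.81 × sin(57.6°) = 8.2829 m/s²
t = √(2d/a) = √(2 × 72.28 / 8.2829) = 4.18 s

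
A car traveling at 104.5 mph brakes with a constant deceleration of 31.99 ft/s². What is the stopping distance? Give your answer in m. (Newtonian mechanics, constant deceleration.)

v₀ = 104.5 mph × 0.44704 = 46.7157 m/s
a = 31.99 ft/s² × 0.3048 = 9.75055 m/s²
d = v₀² / (2a) = 46.7157² / (2 × 9.75055) = 2182.36 / 19.5011 = 111.9 m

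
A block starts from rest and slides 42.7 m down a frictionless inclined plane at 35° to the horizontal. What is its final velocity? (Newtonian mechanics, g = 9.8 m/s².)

a = g sin(θ) = 9.8 × sin(35°) = 5.621 m/s²
v = √(2ad) = √(2 × 5.621 × 42.7) = 21.91 m/s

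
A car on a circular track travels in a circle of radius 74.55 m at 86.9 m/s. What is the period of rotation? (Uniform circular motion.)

T = 2πr/v = 2π×74.55/86.9 = 5.39 s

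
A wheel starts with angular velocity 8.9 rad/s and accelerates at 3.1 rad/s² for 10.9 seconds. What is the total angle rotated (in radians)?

θ = ω₀t + ½αt² = 8.9×10.9 + ½×3.1×10.9² = 281.17 rad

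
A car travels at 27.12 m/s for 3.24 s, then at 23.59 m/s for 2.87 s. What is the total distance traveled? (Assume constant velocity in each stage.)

d₁ = v₁t₁ = 27.12 × 3.24 = 87.8688 m
d₂ = v₂t₂ = 23.59 × 2.87 = 67.7033 m
d_total = 87.8688 + 67.7033 = 155.57 m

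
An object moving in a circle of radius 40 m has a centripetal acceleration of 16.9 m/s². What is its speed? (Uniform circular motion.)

v = √(a_c × r) = √(16.9 × 40) = 26.0 m/s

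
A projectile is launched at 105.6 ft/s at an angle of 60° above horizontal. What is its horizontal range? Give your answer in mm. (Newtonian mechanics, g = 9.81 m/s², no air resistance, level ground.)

v₀ = 105.6 ft/s × 0.3048 = 32.1869 m/s
R = v₀² × sin(2θ) / g = 32.1869² × sin(2 × 60°) / 9.81 = 1036.0 × 0.866025 / 9.81 = 91.4579 m
R = 91.4579 m / 0.001 = 91460 mm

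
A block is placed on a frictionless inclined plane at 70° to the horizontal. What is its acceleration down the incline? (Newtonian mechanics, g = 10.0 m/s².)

a = g sin(θ) = 10.0 × sin(70°) = 10.0 × 0.9397 = 9.4 m/s²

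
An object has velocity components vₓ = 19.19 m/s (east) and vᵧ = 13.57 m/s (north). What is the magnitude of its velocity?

|v| = √(vₓ² + vᵧ²) = √(19.19² + 13.57²) = √(552.401) = 23.5 m/s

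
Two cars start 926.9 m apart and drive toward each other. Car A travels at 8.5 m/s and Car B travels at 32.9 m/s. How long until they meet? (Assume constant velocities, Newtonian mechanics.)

Combined speed: v_combined = 8.5 + 32.9 = 41.4 m/s
Time to meet: t = d/v_combined = 926.9/41.4 = 22.39 s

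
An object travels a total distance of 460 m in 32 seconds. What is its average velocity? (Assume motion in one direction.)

v_avg = Δd / Δt = 460 / 32 = 14.38 m/s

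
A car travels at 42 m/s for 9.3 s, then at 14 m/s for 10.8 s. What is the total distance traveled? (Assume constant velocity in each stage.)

d₁ = v₁t₁ = 42 × 9.3 = 390.6 m
d₂ = v₂t₂ = 14 × 10.8 = 151.2 m
d_total = 390.6 + 151.2 = 541.8 m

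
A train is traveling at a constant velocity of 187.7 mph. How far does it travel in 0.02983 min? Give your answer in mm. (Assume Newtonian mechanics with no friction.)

v = 187.7 mph × 0.44704 = 83.9094 m/s
t = 0.02983 min × 60.0 = 1.7898 s
d = v × t = 83.9094 × 1.7898 = 150.181 m
d = 150.181 m / 0.001 = 150200 mm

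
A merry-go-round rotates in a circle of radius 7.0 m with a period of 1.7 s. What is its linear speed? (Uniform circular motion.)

v = 2πr/T = 2π×7.0/1.7 = 25.87 m/s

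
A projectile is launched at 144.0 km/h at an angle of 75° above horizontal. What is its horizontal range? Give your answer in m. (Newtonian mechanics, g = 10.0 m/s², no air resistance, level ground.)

v₀ = 144.0 km/h × 0.2777777777777778 = 40.0 m/s
R = v₀² × sin(2θ) / g = 40.0² × sin(2 × 75°) / 10.0 = 1600.0 × 0.5 / 10.0 = 80.0 m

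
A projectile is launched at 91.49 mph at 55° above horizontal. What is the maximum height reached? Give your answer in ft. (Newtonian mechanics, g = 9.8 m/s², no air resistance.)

v₀ = 91.49 mph × 0.44704 = 40.8997 m/s
H = v₀² × sin²(θ) / (2g) = 40.8997² × sin(55°)² / (2 × 9.8) = 1672.79 × 0.67101 / 19.6 = 57.2683 m
H = 57.2683 m / 0.3048 = 187.9 ft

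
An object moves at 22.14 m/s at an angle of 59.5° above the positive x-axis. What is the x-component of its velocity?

vₓ = v cos(θ) = 22.14 × cos(59.5°) = 11.24 m/s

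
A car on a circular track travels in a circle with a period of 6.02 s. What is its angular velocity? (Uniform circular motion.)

ω = 2π/T = 2π/6.02 = 1.0437 rad/s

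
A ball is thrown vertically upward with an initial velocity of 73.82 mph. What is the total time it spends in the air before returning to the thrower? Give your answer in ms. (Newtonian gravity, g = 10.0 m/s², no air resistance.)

v₀ = 73.82 mph × 0.44704 = 33.0005 m/s
t_total = 2 × v₀ / g = 2 × 33.0005 / 10.0 = 6.6001 s
t_total = 6.6001 s / 0.001 = 6600 ms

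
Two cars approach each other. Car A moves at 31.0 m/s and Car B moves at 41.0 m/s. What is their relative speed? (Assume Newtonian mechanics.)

v_rel = v_A + v_B = 31.0 + 41.0 = 72.0 m/s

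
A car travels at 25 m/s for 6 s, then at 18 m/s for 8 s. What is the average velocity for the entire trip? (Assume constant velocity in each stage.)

d₁ = v₁t₁ = 25 × 6 = 150 m
d₂ = v₂t₂ = 18 × 8 = 144 m
d_total = 294 m, t_total = 14 s
v_avg = d_total/t_total = 294/14 = 21.0 m/s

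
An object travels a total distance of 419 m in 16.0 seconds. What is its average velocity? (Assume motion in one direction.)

v_avg = Δd / Δt = 419 / 16.0 = 26.19 m/s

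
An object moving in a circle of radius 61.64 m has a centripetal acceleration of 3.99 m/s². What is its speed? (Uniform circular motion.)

v = √(a_c × r) = √(3.99 × 61.64) = 15.68 m/s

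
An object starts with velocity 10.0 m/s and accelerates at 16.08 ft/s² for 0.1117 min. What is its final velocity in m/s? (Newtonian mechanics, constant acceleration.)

a = 16.08 ft/s² × 0.3048 = 4.90118 m/s²
t = 0.1117 min × 60.0 = 6.702 s
v = v₀ + a × t = 10.0 + 4.90118 × 6.702 = 42.85 m/s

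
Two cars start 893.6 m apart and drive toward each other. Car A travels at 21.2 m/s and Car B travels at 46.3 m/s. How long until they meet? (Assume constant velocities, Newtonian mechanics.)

Combined speed: v_combined = 21.2 + 46.3 = 67.5 m/s
Time to meet: t = d/v_combined = 893.6/67.5 = 13.24 s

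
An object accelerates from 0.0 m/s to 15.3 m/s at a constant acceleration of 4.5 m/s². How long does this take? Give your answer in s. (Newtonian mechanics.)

t = (v - v₀) / a = (15.3 - 0.0) / 4.5 = 3.4 s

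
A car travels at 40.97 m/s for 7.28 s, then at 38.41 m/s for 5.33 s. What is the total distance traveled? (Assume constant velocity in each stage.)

d₁ = v₁t₁ = 40.97 × 7.28 = 298.2616 m
d₂ = v₂t₂ = 38.41 × 5.33 = 204.7253 m
d_total = 298.2616 + 204.7253 = 502.99 m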